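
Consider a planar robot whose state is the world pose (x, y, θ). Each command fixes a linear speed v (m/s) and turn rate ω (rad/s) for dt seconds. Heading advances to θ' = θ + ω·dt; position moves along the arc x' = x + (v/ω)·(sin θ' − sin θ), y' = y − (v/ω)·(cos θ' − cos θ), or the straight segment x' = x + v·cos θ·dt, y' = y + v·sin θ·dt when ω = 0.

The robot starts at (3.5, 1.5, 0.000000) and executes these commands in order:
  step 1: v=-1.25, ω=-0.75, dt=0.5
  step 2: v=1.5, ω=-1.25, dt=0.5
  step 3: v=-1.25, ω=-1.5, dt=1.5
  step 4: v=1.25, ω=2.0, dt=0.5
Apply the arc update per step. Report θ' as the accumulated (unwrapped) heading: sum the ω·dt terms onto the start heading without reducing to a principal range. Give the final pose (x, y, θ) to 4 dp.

(3.6973, 2.1975, -2.2500)

step 1: θ'=-0.3750 (R=1.6667) → pose (2.8895, 1.6158, -0.3750)
step 2: θ'=-1.0000 (R=-1.2000) → pose (3.4598, 1.1476, -1.0000)
step 3: θ'=-3.2500 (R=0.8333) → pose (4.2512, 2.4263, -3.2500)
step 4: θ'=-2.2500 (R=0.6250) → pose (3.6973, 2.1975, -2.2500)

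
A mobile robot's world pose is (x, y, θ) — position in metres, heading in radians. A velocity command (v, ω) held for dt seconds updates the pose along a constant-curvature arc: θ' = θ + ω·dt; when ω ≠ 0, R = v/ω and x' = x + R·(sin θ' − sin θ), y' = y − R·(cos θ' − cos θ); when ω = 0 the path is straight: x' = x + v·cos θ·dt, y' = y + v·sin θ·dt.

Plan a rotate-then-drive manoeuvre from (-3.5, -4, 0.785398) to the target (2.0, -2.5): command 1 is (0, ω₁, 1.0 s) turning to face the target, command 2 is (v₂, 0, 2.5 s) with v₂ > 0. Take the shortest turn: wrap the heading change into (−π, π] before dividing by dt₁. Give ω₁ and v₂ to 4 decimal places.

ω₁ = -0.5191, v₂ = 2.2804

heading to target = atan2(-2.5−-4, 2−-3.5) = 0.2663
Δθ = wrap(0.2663 − 0.7854) = -0.5191; ω₁ = Δθ/dt₁ = -0.5191
distance = √((2−-3.5)² + (-2.5−-4)²) = 5.7009; v₂ = distance/dt₂ = 2.2804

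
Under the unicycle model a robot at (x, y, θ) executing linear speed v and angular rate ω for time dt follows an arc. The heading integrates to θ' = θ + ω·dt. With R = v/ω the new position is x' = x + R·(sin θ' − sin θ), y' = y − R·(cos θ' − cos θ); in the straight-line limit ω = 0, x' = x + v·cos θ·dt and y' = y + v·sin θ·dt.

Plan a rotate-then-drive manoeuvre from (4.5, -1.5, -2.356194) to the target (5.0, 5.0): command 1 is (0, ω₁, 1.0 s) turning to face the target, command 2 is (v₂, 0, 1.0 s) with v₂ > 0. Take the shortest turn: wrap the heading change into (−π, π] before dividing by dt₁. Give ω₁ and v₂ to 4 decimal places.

ω₁ = -2.4330, v₂ = 6.5192

heading to target = atan2(5−-1.5, 5−4.5) = 1.4940
Δθ = wrap(1.4940 − -2.3562) = -2.4330; ω₁ = Δθ/dt₁ = -2.4330
distance = √((5−4.5)² + (5−-1.5)²) = 6.5192; v₂ = distance/dt₂ = 6.5192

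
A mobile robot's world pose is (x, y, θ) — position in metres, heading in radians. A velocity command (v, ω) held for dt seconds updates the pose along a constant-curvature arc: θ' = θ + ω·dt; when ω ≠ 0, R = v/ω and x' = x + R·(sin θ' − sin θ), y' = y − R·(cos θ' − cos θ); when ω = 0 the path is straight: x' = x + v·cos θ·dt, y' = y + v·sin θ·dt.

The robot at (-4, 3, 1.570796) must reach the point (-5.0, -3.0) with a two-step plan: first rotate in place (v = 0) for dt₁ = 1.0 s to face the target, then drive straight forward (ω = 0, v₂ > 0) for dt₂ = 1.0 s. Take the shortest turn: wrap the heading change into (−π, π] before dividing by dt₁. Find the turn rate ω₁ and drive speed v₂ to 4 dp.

heading to target = atan2(-3−3, -5−-4) = -1.7359
Δθ = wrap(-1.7359 − 1.5708) = 2.9764; ω₁ = Δθ/dt₁ = 2.9764
distance = √((-5−-4)² + (-3−3)²) = 6.0828; v₂ = distance/dt₂ = 6.0828

ω₁ = 2.9764, v₂ = 6.0828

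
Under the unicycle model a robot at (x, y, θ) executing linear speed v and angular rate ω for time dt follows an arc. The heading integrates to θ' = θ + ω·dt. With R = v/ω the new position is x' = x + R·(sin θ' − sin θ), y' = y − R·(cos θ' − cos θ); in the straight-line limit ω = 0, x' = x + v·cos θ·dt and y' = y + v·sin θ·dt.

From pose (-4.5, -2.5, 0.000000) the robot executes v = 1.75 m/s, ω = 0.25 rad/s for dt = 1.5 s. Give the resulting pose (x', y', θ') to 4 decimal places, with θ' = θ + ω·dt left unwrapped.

(-1.9361, -2.0136, 0.3750)

θ' = 0.0000 + 0.25·1.5 = 0.3750
R = v/ω = 1.75/0.25 = 7.0000
x' = -4.5 + 7.0000·(sin 0.3750 − sin 0.0000) = -1.9361
y' = -2.5 − 7.0000·(cos 0.3750 − cos 0.0000) = -2.0136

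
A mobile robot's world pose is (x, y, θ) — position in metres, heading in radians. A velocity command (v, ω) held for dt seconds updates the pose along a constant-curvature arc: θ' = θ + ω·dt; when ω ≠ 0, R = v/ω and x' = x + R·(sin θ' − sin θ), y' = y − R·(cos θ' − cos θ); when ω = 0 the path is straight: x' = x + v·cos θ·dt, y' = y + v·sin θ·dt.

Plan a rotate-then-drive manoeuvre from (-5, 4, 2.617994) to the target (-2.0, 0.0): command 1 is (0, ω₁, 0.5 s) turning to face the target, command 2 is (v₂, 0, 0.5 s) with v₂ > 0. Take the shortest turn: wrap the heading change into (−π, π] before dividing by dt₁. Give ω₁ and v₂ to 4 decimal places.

ω₁ = 5.4758, v₂ = 10.0000

heading to target = atan2(0−4, -2−-5) = -0.9273
Δθ = wrap(-0.9273 − 2.6180) = 2.7379; ω₁ = Δθ/dt₁ = 5.4758
distance = √((-2−-5)² + (0−4)²) = 5.0000; v₂ = distance/dt₂ = 10.0000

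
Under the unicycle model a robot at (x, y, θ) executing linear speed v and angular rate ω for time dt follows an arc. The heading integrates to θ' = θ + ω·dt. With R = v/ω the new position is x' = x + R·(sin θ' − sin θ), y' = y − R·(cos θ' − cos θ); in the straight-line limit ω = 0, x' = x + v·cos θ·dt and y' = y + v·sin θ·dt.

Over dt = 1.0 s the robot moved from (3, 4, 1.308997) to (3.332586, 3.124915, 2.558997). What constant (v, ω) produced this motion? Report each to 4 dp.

v = -1.0000, ω = 1.2500

Δθ = 2.558997 − 1.308997 = 1.250000
ω = Δθ/dt = 1.250000/1.0 = 1.2500
R = −Δy/(cos θ' − cos θ) = -0.8000
v = R·ω = -0.8000·1.2500 = -1.0000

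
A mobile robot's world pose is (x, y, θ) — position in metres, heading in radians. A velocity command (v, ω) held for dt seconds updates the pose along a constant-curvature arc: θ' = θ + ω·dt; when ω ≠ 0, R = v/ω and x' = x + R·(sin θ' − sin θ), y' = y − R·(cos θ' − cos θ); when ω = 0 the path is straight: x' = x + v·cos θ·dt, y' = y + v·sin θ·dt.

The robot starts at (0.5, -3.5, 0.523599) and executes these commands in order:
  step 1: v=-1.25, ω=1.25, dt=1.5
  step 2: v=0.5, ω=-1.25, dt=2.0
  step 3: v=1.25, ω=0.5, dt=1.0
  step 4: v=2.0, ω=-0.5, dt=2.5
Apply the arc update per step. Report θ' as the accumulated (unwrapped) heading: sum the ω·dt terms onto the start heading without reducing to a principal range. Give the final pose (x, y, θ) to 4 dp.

(6.4193, -5.2775, -0.8514)

step 1: θ'=2.3986 (R=-1.0000) → pose (0.3235, -5.1025, 2.3986)
step 2: θ'=-0.1014 (R=-0.4000) → pose (0.6346, -4.4099, -0.1014)
step 3: θ'=0.3986 (R=2.5000) → pose (1.8580, -4.2268, 0.3986)
step 4: θ'=-0.8514 (R=-4.0000) → pose (6.4193, -5.2775, -0.8514)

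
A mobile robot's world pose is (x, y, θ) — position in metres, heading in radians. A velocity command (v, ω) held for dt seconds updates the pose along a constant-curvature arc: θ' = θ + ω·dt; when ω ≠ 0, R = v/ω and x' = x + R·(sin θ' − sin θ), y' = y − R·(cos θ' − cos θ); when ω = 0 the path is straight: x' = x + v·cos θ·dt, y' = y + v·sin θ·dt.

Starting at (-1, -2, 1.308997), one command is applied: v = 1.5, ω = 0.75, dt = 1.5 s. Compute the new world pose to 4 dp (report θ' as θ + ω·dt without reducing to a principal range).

(-1.6318, 0.0375, 2.4340)

θ' = 1.3090 + 0.75·1.5 = 2.4340
R = v/ω = 1.5/0.75 = 2.0000
x' = -1 + 2.0000·(sin 2.4340 − sin 1.3090) = -1.6318
y' = -2 − 2.0000·(cos 2.4340 − cos 1.3090) = 0.0375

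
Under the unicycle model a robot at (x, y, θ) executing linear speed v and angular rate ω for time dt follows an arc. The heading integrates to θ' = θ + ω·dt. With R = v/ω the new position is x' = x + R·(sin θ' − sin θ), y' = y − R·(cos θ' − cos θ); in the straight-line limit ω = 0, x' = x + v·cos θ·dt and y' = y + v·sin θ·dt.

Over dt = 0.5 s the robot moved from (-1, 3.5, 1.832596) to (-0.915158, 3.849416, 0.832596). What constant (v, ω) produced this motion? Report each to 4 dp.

v = 0.7500, ω = -2.0000

Δθ = 0.832596 − 1.832596 = -1.000000
ω = Δθ/dt = -1.000000/0.5 = -2.0000
R = −Δy/(cos θ' − cos θ) = -0.3750
v = R·ω = -0.3750·-2.0000 = 0.7500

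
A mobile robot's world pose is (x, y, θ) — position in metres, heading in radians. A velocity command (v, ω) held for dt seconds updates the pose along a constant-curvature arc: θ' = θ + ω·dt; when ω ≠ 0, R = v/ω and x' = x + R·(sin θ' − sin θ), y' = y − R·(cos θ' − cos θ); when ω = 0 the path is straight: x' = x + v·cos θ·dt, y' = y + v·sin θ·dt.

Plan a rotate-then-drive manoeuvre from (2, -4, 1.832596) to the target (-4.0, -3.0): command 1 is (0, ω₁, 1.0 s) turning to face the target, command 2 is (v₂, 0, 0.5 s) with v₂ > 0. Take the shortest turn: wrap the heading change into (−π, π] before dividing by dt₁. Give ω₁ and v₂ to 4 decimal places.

ω₁ = 1.1438, v₂ = 12.1655

heading to target = atan2(-3−-4, -4−2) = 2.9764
Δθ = wrap(2.9764 − 1.8326) = 1.1438; ω₁ = Δθ/dt₁ = 1.1438
distance = √((-4−2)² + (-3−-4)²) = 6.0828; v₂ = distance/dt₂ = 12.1655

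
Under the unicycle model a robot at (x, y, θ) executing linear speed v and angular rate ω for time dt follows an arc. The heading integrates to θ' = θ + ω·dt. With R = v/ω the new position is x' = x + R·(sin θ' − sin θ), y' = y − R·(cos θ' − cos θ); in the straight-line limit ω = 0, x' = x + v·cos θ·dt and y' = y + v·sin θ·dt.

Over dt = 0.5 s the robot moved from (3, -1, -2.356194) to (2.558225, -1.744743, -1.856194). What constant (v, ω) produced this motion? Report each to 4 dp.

Δθ = -1.856194 − -2.356194 = 0.500000
ω = Δθ/dt = 0.500000/0.5 = 1.0000
R = −Δy/(cos θ' − cos θ) = 1.7500
v = R·ω = 1.7500·1.0000 = 1.7500

v = 1.7500, ω = 1.0000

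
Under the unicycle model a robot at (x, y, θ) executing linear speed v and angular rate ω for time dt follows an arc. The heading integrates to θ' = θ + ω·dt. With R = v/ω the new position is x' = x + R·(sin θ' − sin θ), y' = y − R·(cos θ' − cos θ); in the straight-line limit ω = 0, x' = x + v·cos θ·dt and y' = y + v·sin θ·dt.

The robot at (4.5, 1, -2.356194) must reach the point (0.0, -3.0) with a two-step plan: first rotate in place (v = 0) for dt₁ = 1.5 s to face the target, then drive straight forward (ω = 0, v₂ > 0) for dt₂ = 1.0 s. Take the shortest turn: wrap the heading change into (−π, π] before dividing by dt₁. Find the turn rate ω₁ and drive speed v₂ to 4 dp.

ω₁ = -0.0392, v₂ = 6.0208

heading to target = atan2(-3−1, 0−4.5) = -2.4150
Δθ = wrap(-2.4150 − -2.3562) = -0.0588; ω₁ = Δθ/dt₁ = -0.0392
distance = √((0−4.5)² + (-3−1)²) = 6.0208; v₂ = distance/dt₂ = 6.0208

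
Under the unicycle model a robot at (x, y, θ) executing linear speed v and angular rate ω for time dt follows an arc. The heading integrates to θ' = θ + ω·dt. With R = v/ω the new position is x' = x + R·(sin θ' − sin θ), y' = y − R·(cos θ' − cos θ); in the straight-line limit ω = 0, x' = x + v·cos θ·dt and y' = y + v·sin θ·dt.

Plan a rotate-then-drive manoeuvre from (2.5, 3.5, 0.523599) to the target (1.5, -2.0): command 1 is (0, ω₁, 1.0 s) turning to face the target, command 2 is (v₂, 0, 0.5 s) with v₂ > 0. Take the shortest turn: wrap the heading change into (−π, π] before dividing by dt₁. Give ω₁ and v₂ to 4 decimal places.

heading to target = atan2(-2−3.5, 1.5−2.5) = -1.7506
Δθ = wrap(-1.7506 − 0.5236) = -2.2742; ω₁ = Δθ/dt₁ = -2.2742
distance = √((1.5−2.5)² + (-2−3.5)²) = 5.5902; v₂ = distance/dt₂ = 11.1803

ω₁ = -2.2742, v₂ = 11.1803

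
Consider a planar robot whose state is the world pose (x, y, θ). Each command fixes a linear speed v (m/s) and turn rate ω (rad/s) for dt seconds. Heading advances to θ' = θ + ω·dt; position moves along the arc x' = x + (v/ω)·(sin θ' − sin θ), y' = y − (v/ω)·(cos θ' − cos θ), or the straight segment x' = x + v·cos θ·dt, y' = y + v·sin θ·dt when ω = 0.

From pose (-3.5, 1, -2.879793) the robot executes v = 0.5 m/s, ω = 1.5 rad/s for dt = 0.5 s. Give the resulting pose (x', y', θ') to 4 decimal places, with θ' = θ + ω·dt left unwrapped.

(-3.6963, 0.8548, -2.1298)

θ' = -2.8798 + 1.5·0.5 = -2.1298
R = v/ω = 0.5/1.5 = 0.3333
x' = -3.5 + 0.3333·(sin -2.1298 − sin -2.8798) = -3.6963
y' = 1 − 0.3333·(cos -2.1298 − cos -2.8798) = 0.8548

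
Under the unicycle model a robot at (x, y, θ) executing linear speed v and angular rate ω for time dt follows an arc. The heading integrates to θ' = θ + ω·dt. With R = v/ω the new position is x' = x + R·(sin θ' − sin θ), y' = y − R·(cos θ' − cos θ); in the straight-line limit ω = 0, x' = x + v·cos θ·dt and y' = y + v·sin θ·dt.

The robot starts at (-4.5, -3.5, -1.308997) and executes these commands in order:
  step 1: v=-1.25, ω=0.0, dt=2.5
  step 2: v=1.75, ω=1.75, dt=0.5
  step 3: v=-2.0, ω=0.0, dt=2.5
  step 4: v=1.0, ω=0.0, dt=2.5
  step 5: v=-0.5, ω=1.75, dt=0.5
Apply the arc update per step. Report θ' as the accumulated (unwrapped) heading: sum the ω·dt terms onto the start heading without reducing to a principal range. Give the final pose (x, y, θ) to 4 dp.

(-7.2737, -0.0796, 0.4410)

step 1: θ'=-1.3090 (straight) → pose (-5.3088, -0.4815, -1.3090)
step 2: θ'=-0.4340 (R=1.0000) → pose (-4.7634, -1.1300, -0.4340)
step 3: θ'=-0.4340 (straight) → pose (-9.2998, 0.9725, -0.4340)
step 4: θ'=-0.4340 (straight) → pose (-7.0316, -0.0787, -0.4340)
step 5: θ'=0.4410 (R=-0.2857) → pose (-7.2737, -0.0796, 0.4410)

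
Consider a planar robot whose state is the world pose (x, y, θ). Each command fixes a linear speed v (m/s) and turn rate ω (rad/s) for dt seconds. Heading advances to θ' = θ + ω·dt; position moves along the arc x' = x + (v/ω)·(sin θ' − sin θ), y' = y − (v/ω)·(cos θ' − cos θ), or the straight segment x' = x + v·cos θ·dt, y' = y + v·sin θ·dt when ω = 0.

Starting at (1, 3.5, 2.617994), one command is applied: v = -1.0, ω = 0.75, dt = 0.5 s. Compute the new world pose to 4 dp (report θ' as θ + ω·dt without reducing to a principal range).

θ' = 2.6180 + 0.75·0.5 = 2.9930
R = v/ω = -1.0/0.75 = -1.3333
x' = 1 + -1.3333·(sin 2.9930 − sin 2.6180) = 1.4693
y' = 3.5 − -1.3333·(cos 2.9930 − cos 2.6180) = 3.3361

(1.4693, 3.3361, 2.9930)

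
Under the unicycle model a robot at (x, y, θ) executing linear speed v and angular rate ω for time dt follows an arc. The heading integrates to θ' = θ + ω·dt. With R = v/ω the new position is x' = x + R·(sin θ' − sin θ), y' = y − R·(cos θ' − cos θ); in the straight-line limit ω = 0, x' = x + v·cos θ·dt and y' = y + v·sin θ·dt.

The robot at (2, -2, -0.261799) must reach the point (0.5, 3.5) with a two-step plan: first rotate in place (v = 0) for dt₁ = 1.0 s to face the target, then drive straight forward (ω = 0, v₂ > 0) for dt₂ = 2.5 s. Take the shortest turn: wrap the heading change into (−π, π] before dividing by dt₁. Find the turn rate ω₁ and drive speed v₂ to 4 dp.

ω₁ = 2.0988, v₂ = 2.2804

heading to target = atan2(3.5−-2, 0.5−2) = 1.8370
Δθ = wrap(1.8370 − -0.2618) = 2.0988; ω₁ = Δθ/dt₁ = 2.0988
distance = √((0.5−2)² + (3.5−-2)²) = 5.7009; v₂ = distance/dt₂ = 2.2804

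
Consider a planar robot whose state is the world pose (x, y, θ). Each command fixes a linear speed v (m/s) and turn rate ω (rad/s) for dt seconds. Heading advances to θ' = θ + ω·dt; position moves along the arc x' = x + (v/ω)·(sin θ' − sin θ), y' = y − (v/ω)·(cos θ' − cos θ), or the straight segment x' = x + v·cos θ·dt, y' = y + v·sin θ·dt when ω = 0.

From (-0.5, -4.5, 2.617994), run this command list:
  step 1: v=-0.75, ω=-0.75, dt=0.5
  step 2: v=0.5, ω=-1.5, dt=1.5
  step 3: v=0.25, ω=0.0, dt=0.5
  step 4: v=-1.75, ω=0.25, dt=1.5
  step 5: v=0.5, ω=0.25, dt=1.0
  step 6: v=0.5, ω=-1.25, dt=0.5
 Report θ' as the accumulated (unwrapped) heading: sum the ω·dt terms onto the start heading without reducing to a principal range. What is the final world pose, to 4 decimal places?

(-1.7228, -4.3618, -0.0070)

step 1: θ'=2.2430 (R=1.0000) → pose (-0.2175, -4.7433, 2.2430)
step 2: θ'=-0.0070 (R=-0.3333) → pose (0.0456, -4.2024, -0.0070)
step 3: θ'=-0.0070 (straight) → pose (0.1706, -4.2033, -0.0070)
step 4: θ'=0.3680 (R=-7.0000) → pose (-2.3966, -4.6718, 0.3680)
step 5: θ'=0.6180 (R=2.0000) → pose (-1.9573, -4.4358, 0.6180)
step 6: θ'=-0.0070 (R=-0.4000) → pose (-1.7228, -4.3618, -0.0070)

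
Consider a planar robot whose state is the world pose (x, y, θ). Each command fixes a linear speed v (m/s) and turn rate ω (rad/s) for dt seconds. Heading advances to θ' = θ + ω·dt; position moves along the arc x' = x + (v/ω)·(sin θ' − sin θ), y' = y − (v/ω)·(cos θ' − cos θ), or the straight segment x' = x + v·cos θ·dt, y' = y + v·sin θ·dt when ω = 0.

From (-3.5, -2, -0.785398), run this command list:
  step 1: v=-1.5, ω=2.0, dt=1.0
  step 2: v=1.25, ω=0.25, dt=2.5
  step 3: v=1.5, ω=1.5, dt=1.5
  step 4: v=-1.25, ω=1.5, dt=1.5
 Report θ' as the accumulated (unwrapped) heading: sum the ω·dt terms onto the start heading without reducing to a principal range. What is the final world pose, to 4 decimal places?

step 1: θ'=1.2146 (R=-0.7500) → pose (-4.7333, -2.2688, 1.2146)
step 2: θ'=1.8396 (R=5.0000) → pose (-4.5990, 0.8027, 1.8396)
step 3: θ'=4.0896 (R=1.0000) → pose (-6.3753, 1.1204, 4.0896)
step 4: θ'=6.3396 (R=-0.8333) → pose (-7.0992, 2.4385, 6.3396)

(-7.0992, 2.4385, 6.3396)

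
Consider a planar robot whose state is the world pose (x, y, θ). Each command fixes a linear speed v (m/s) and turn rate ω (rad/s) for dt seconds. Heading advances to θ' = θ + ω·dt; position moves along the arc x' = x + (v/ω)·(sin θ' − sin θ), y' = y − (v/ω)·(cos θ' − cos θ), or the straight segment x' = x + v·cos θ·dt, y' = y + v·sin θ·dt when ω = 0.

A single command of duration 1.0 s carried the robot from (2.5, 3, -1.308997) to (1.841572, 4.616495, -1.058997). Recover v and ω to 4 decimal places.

Δθ = -1.058997 − -1.308997 = 0.250000
ω = Δθ/dt = 0.250000/1.0 = 0.2500
R = −Δy/(cos θ' − cos θ) = -7.0000
v = R·ω = -7.0000·0.2500 = -1.7500

v = -1.7500, ω = 0.2500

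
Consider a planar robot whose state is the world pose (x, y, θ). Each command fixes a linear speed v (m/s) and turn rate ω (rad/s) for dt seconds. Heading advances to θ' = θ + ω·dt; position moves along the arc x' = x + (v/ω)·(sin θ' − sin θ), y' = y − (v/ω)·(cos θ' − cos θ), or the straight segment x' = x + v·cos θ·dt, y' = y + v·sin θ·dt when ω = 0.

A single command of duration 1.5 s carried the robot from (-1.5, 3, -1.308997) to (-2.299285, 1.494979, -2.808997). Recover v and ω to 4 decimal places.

Δθ = -2.808997 − -1.308997 = -1.500000
ω = Δθ/dt = -1.500000/1.5 = -1.0000
R = −Δy/(cos θ' − cos θ) = -1.2500
v = R·ω = -1.2500·-1.0000 = 1.2500

v = 1.2500, ω = -1.0000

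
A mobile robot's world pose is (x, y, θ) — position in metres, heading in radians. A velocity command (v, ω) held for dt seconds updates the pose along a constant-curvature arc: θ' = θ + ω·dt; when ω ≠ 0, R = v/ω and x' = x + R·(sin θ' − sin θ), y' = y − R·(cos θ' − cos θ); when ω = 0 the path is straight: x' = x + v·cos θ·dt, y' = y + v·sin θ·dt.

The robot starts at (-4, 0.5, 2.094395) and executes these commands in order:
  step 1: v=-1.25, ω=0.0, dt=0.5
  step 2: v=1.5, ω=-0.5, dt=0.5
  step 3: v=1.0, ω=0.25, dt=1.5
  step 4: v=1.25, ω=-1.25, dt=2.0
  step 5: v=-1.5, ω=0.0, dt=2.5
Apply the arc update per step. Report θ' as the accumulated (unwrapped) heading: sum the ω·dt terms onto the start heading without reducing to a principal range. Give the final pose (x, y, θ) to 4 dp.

step 1: θ'=2.0944 (straight) → pose (-3.6875, -0.0413, 2.0944)
step 2: θ'=1.8444 (R=-3.0000) → pose (-3.9778, 0.6481, 1.8444)
step 3: θ'=2.2194 (R=4.0000) → pose (-4.6413, 1.9836, 2.2194)
step 4: θ'=-0.2806 (R=-1.0000) → pose (-3.5675, 3.5486, -0.2806)
step 5: θ'=-0.2806 (straight) → pose (-7.1708, 4.5871, -0.2806)

(-7.1708, 4.5871, -0.2806)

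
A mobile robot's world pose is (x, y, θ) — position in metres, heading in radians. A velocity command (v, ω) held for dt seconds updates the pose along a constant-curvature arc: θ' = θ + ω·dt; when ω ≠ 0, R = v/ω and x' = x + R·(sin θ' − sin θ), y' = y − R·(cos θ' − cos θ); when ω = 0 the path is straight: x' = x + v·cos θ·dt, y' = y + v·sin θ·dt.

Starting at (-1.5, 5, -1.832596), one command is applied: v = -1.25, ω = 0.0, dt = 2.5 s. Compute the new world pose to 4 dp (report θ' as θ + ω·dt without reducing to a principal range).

θ' = -1.8326 + 0.0·2.5 = -1.8326
ω = 0 → straight: x' = -1.5 + -1.25·cos(-1.8326)·2.5 = -0.6912
y' = 5 + -1.25·sin(-1.8326)·2.5 = 8.0185

(-0.6912, 8.0185, -1.8326)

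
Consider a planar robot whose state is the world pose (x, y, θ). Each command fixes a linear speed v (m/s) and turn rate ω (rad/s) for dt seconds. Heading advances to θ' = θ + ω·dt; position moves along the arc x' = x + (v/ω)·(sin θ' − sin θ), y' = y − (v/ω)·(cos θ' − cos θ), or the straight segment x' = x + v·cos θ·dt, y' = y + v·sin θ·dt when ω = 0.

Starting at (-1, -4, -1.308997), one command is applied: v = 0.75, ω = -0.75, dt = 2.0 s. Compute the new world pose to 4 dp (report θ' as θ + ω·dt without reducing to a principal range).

(-1.6394, -5.2040, -2.8090)

θ' = -1.3090 + -0.75·2.0 = -2.8090
R = v/ω = 0.75/-0.75 = -1.0000
x' = -1 + -1.0000·(sin -2.8090 − sin -1.3090) = -1.6394
y' = -4 − -1.0000·(cos -2.8090 − cos -1.3090) = -5.2040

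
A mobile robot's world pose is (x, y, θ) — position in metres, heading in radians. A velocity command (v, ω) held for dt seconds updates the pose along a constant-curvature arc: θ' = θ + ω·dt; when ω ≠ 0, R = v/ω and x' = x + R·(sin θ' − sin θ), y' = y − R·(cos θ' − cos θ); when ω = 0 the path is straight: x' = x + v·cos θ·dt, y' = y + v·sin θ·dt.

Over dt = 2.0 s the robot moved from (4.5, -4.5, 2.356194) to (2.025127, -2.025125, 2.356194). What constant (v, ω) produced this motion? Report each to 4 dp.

v = 1.7500, ω = 0.0000

Δθ = 2.356194 − 2.356194 = 0.000000
ω = Δθ/dt = 0.000000/2.0 = 0.0000
ω = 0 → v = (Δx·cos θ + Δy·sin θ)/dt = 1.7500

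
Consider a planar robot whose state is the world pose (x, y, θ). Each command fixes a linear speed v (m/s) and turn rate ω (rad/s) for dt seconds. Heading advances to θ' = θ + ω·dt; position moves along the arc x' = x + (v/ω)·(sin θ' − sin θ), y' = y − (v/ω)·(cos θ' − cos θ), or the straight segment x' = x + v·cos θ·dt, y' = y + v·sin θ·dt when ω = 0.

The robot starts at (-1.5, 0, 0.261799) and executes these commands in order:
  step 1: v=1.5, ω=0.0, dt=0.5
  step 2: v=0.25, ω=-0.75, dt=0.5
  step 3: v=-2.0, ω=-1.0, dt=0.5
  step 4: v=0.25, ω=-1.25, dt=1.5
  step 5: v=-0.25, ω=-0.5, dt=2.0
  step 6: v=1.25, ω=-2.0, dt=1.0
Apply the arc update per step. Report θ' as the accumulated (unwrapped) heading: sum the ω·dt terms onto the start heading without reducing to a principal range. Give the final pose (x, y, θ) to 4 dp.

step 1: θ'=0.2618 (straight) → pose (-0.7756, 0.1941, 0.2618)
step 2: θ'=-0.1132 (R=-0.3333) → pose (-0.6516, 0.2033, -0.1132)
step 3: θ'=-0.6132 (R=2.0000) → pose (-1.5767, 0.5549, -0.6132)
step 4: θ'=-2.4882 (R=-0.2000) → pose (-1.5702, 0.2326, -2.4882)
step 5: θ'=-3.4882 (R=0.5000) → pose (-1.0964, 0.3058, -3.4882)
step 6: θ'=-5.4882 (R=-0.6250) → pose (-1.3303, 1.3313, -5.4882)

(-1.3303, 1.3313, -5.4882)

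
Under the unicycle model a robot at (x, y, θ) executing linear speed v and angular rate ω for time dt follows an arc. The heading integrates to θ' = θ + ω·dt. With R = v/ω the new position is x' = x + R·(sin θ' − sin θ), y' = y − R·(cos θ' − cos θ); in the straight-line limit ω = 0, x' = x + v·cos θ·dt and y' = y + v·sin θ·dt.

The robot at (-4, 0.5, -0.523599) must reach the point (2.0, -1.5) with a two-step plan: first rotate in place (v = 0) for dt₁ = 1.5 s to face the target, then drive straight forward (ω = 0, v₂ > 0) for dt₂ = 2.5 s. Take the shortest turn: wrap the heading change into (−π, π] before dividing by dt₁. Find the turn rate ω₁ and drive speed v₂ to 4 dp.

heading to target = atan2(-1.5−0.5, 2−-4) = -0.3218
Δθ = wrap(-0.3218 − -0.5236) = 0.2018; ω₁ = Δθ/dt₁ = 0.1346
distance = √((2−-4)² + (-1.5−0.5)²) = 6.3246; v₂ = distance/dt₂ = 2.5298

ω₁ = 0.1346, v₂ = 2.5298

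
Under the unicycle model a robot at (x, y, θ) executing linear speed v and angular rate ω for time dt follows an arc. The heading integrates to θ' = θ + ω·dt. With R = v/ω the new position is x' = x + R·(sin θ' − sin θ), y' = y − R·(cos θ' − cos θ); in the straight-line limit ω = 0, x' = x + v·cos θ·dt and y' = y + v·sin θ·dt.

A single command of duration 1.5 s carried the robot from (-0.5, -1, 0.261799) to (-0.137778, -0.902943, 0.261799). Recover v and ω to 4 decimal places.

Δθ = 0.261799 − 0.261799 = 0.000000
ω = Δθ/dt = 0.000000/1.5 = 0.0000
ω = 0 → v = (Δx·cos θ + Δy·sin θ)/dt = 0.2500

v = 0.2500, ω = 0.0000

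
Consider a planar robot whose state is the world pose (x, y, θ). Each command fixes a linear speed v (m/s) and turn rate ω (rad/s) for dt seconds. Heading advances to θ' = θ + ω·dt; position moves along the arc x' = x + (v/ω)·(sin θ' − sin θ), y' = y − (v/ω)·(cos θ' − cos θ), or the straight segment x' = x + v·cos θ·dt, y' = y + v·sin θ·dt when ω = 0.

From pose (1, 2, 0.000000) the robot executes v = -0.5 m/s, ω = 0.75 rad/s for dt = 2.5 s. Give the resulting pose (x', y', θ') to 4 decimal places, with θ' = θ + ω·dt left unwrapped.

(0.3639, 1.1336, 1.8750)

θ' = 0.0000 + 0.75·2.5 = 1.8750
R = v/ω = -0.5/0.75 = -0.6667
x' = 1 + -0.6667·(sin 1.8750 − sin 0.0000) = 0.3639
y' = 2 − -0.6667·(cos 1.8750 − cos 0.0000) = 1.1336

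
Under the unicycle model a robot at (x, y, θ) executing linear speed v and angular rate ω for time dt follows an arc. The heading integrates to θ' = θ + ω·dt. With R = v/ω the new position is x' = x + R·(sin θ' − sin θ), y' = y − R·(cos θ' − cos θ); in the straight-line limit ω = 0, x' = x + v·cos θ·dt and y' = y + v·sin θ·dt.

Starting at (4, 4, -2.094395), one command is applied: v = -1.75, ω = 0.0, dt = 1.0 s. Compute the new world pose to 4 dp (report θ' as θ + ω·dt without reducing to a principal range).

(4.8750, 5.5155, -2.0944)

θ' = -2.0944 + 0.0·1.0 = -2.0944
ω = 0 → straight: x' = 4 + -1.75·cos(-2.0944)·1.0 = 4.8750
y' = 4 + -1.75·sin(-2.0944)·1.0 = 5.5155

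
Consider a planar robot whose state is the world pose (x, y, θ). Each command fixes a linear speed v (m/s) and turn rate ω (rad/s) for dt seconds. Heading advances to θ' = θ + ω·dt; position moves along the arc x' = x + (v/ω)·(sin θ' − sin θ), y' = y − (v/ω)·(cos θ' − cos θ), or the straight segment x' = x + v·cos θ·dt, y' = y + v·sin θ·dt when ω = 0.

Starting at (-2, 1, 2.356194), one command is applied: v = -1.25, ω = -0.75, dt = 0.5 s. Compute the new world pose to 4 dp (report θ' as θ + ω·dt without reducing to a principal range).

θ' = 2.3562 + -0.75·0.5 = 1.9812
R = v/ω = -1.25/-0.75 = 1.6667
x' = -2 + 1.6667·(sin 1.9812 − sin 2.3562) = -1.6502
y' = 1 − 1.6667·(cos 1.9812 − cos 2.3562) = 0.4864

(-1.6502, 0.4864, 1.9812)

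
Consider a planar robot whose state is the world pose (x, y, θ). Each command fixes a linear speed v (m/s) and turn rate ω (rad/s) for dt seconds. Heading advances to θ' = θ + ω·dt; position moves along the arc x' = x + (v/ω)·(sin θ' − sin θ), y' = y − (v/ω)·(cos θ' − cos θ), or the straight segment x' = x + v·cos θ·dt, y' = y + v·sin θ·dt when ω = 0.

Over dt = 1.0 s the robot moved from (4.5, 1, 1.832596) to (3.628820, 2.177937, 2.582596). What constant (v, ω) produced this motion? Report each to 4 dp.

v = 1.5000, ω = 0.7500

Δθ = 2.582596 − 1.832596 = 0.750000
ω = Δθ/dt = 0.750000/1.0 = 0.7500
R = −Δy/(cos θ' − cos θ) = 2.0000
v = R·ω = 2.0000·0.7500 = 1.5000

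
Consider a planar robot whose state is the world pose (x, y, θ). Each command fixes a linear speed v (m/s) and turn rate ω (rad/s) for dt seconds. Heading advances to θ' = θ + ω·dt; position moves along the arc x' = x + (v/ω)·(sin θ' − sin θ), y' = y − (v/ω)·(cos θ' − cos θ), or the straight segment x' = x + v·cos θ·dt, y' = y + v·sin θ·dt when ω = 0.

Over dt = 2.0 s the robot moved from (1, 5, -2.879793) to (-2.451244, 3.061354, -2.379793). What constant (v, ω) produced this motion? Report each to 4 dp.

v = 2.0000, ω = 0.2500

Δθ = -2.379793 − -2.879793 = 0.500000
ω = Δθ/dt = 0.500000/2.0 = 0.2500
R = Δx/(sin θ' − sin θ) = 8.0000
v = R·ω = 8.0000·0.2500 = 2.0000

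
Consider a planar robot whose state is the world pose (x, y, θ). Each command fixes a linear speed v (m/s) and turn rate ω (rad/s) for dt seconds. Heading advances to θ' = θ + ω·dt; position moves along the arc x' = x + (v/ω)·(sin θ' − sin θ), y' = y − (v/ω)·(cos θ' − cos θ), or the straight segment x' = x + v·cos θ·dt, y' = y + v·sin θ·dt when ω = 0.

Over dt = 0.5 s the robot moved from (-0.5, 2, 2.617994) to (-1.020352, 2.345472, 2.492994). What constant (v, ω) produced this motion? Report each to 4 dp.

Δθ = 2.492994 − 2.617994 = -0.125000
ω = Δθ/dt = -0.125000/0.5 = -0.2500
R = Δx/(sin θ' − sin θ) = -5.0000
v = R·ω = -5.0000·-0.2500 = 1.2500

v = 1.2500, ω = -0.2500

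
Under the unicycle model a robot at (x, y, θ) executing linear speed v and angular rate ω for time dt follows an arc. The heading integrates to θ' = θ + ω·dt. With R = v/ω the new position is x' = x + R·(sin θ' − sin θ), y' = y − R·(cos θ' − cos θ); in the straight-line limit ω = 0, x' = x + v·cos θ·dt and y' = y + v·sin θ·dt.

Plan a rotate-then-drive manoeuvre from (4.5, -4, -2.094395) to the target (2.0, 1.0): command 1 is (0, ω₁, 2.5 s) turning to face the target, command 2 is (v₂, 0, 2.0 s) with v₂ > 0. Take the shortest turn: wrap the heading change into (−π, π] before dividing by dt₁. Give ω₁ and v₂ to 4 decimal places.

heading to target = atan2(1−-4, 2−4.5) = 2.0344
Δθ = wrap(2.0344 − -2.0944) = -2.1543; ω₁ = Δθ/dt₁ = -0.8617
distance = √((2−4.5)² + (1−-4)²) = 5.5902; v₂ = distance/dt₂ = 2.7951

ω₁ = -0.8617, v₂ = 2.7951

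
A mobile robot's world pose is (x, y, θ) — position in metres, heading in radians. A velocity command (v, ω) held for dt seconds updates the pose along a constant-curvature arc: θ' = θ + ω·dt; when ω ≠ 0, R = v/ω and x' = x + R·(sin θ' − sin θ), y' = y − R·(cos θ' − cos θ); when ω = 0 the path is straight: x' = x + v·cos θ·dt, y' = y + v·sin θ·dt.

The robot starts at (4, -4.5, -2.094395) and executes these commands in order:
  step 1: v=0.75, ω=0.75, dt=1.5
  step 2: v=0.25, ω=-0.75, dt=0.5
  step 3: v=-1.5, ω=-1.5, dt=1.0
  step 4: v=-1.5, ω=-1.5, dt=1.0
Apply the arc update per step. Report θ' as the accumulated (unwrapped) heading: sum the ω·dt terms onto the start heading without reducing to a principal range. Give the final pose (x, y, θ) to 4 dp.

step 1: θ'=-0.9694 (R=1.0000) → pose (4.0415, -5.5658, -0.9694)
step 2: θ'=-1.3444 (R=-0.3333) → pose (4.0915, -5.6796, -1.3444)
step 3: θ'=-2.8444 (R=1.0000) → pose (4.7731, -4.4989, -2.8444)
step 4: θ'=-4.3444 (R=1.0000) → pose (5.9990, -5.0954, -4.3444)

(5.9990, -5.0954, -4.3444)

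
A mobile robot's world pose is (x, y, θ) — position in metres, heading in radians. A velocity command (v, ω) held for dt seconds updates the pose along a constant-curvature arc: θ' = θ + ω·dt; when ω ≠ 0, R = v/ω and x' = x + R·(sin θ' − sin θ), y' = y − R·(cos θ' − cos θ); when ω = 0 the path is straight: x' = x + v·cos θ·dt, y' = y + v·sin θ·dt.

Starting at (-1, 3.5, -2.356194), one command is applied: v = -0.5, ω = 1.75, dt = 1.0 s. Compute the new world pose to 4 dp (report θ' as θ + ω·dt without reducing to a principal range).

θ' = -2.3562 + 1.75·1.0 = -0.6062
R = v/ω = -0.5/1.75 = -0.2857
x' = -1 + -0.2857·(sin -0.6062 − sin -2.3562) = -1.0392
y' = 3.5 − -0.2857·(cos -0.6062 − cos -2.3562) = 3.9368

(-1.0392, 3.9368, -0.6062)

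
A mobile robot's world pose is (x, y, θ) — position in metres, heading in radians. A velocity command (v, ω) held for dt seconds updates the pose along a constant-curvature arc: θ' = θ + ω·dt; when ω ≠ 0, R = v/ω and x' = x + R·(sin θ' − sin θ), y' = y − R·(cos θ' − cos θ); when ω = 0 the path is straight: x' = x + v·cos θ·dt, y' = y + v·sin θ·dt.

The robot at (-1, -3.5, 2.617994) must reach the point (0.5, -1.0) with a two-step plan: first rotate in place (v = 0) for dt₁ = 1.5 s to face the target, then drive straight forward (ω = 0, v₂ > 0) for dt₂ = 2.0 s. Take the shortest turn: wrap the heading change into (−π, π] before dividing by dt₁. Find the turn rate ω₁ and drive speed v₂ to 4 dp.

heading to target = atan2(-1−-3.5, 0.5−-1) = 1.0304
Δθ = wrap(1.0304 − 2.6180) = -1.5876; ω₁ = Δθ/dt₁ = -1.0584
distance = √((0.5−-1)² + (-1−-3.5)²) = 2.9155; v₂ = distance/dt₂ = 1.4577

ω₁ = -1.0584, v₂ = 1.4577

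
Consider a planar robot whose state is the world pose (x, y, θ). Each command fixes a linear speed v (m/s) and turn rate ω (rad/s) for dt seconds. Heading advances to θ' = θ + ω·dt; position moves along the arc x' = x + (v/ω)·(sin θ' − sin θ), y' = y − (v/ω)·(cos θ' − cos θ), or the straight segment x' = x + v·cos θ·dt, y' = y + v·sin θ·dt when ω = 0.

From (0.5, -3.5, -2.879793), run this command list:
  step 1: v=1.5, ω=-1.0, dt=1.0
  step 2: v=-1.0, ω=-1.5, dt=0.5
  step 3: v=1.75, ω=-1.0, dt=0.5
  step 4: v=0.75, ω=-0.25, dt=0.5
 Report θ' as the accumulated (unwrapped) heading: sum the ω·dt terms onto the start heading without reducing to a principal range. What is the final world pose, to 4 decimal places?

(-0.3646, -2.4125, -5.2548)

step 1: θ'=-3.8798 (R=-1.5000) → pose (-0.8977, -3.1606, -3.8798)
step 2: θ'=-4.6298 (R=0.6667) → pose (-0.6819, -3.5988, -4.6298)
step 3: θ'=-5.1298 (R=-1.7500) → pose (-0.5376, -2.7449, -5.1298)
step 4: θ'=-5.2548 (R=-3.0000) → pose (-0.3646, -2.4125, -5.2548)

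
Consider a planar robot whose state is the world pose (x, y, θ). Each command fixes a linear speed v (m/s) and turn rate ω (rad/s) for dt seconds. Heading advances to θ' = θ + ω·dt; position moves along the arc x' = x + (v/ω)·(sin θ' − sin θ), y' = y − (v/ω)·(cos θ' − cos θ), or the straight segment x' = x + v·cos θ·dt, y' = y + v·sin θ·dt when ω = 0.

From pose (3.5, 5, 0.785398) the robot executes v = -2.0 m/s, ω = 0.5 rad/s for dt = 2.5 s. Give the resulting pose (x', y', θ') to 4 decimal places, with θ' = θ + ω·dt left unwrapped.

θ' = 0.7854 + 0.5·2.5 = 2.0354
R = v/ω = -2.0/0.5 = -4.0000
x' = 3.5 + -4.0000·(sin 2.0354 − sin 0.7854) = 2.7524
y' = 5 − -4.0000·(cos 2.0354 − cos 0.7854) = 0.3793

(2.7524, 0.3793, 2.0354)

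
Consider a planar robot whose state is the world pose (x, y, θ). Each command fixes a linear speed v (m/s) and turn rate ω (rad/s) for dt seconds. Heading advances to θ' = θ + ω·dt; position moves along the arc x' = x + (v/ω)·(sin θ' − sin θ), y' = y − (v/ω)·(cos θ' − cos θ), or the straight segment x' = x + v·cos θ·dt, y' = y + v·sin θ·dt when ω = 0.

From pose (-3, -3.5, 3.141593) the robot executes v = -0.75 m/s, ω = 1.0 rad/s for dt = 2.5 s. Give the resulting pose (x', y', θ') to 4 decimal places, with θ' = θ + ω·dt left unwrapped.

θ' = 3.1416 + 1.0·2.5 = 5.6416
R = v/ω = -0.75/1.0 = -0.7500
x' = -3 + -0.7500·(sin 5.6416 − sin 3.1416) = -2.5511
y' = -3.5 − -0.7500·(cos 5.6416 − cos 3.1416) = -2.1491

(-2.5511, -2.1491, 5.6416)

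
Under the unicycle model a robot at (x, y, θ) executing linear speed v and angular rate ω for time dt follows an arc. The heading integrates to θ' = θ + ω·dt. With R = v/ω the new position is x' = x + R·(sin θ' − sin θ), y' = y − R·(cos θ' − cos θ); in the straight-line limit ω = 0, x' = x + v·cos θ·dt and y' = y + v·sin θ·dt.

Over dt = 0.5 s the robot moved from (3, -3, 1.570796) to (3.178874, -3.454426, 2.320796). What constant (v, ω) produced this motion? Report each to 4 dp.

v = -1.0000, ω = 1.5000

Δθ = 2.320796 − 1.570796 = 0.750000
ω = Δθ/dt = 0.750000/0.5 = 1.5000
R = −Δy/(cos θ' − cos θ) = -0.6667
v = R·ω = -0.6667·1.5000 = -1.0000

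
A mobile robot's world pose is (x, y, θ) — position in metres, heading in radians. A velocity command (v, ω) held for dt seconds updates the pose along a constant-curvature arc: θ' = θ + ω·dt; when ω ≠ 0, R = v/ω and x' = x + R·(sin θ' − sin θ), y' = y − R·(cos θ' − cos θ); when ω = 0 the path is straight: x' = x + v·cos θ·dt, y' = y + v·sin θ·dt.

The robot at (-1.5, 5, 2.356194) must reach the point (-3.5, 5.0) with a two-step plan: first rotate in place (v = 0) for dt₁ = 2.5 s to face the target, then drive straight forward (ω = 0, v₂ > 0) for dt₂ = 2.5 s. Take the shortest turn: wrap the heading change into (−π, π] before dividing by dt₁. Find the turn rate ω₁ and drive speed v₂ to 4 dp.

heading to target = atan2(5−5, -3.5−-1.5) = 3.1416
Δθ = wrap(3.1416 − 2.3562) = 0.7854; ω₁ = Δθ/dt₁ = 0.3142
distance = √((-3.5−-1.5)² + (5−5)²) = 2.0000; v₂ = distance/dt₂ = 0.8000

ω₁ = 0.3142, v₂ = 0.8000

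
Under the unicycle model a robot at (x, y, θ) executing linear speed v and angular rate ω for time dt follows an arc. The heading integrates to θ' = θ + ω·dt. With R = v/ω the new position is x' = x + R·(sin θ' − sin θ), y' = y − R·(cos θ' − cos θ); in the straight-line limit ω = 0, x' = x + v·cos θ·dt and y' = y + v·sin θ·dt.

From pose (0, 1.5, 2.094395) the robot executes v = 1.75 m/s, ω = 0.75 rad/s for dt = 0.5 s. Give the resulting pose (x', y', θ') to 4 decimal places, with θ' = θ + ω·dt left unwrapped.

(-0.5677, 2.1591, 2.4694)

θ' = 2.0944 + 0.75·0.5 = 2.4694
R = v/ω = 1.75/0.75 = 2.3333
x' = 0 + 2.3333·(sin 2.4694 − sin 2.0944) = -0.5677
y' = 1.5 − 2.3333·(cos 2.4694 − cos 2.0944) = 2.1591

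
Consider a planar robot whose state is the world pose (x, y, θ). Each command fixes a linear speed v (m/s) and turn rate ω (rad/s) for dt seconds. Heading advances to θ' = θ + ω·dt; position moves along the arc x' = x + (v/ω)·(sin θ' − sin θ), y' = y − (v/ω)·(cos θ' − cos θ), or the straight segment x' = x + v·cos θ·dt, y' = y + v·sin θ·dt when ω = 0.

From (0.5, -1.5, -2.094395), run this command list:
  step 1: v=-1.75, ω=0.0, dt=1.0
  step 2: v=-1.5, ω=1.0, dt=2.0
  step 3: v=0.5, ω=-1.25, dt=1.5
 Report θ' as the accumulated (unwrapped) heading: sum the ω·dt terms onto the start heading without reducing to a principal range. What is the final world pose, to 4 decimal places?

(0.5483, 1.7054, -1.9694)

step 1: θ'=-2.0944 (straight) → pose (1.3750, 0.0155, -2.0944)
step 2: θ'=-0.0944 (R=-1.5000) → pose (0.2173, 2.2589, -0.0944)
step 3: θ'=-1.9694 (R=-0.4000) → pose (0.5483, 1.7054, -1.9694)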